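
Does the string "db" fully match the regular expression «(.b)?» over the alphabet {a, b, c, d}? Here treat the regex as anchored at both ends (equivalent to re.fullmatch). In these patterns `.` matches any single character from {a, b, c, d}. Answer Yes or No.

Yes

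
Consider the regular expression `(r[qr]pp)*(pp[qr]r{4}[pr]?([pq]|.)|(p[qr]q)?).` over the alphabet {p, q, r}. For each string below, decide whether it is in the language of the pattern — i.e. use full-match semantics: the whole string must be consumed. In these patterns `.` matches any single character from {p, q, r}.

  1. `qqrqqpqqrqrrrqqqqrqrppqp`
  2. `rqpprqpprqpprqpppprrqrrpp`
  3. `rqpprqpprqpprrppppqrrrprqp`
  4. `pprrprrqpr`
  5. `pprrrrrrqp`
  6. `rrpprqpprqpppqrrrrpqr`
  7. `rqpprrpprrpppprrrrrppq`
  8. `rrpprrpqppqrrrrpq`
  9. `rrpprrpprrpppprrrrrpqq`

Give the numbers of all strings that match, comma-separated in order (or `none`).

1 → no match
2 → no match
3 → no match
4. `pprrprrqpr` → no match
5. `pprrrrrrqp` → match
6 → no match
7 → match
8 → no match
9 → match

5, 7, 9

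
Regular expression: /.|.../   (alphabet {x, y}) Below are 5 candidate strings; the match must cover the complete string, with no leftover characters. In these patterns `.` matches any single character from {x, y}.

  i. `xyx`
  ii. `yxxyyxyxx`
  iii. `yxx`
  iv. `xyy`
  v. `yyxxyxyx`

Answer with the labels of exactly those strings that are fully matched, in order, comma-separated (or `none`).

i → match
ii → no match
iii → match
iv → match
v → no match

i, iii, iv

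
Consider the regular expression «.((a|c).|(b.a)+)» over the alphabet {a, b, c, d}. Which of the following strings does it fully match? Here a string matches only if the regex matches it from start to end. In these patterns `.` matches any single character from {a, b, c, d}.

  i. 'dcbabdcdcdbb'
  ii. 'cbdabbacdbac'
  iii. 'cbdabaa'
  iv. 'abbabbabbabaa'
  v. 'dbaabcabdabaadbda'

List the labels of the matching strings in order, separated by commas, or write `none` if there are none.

iii, iv

i. 'dcbabdcdcdbb' → no match
ii. 'cbdabbacdbac' → no match
iii. 'cbdabaa' → match
iv → match
v → no match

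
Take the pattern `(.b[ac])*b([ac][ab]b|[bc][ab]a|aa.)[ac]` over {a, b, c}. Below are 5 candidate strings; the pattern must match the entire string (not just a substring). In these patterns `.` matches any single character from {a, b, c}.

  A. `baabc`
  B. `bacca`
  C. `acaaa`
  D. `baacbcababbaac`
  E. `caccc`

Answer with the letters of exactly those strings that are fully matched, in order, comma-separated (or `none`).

A → match
B → no match
C → no match
D → no match
E → no match

A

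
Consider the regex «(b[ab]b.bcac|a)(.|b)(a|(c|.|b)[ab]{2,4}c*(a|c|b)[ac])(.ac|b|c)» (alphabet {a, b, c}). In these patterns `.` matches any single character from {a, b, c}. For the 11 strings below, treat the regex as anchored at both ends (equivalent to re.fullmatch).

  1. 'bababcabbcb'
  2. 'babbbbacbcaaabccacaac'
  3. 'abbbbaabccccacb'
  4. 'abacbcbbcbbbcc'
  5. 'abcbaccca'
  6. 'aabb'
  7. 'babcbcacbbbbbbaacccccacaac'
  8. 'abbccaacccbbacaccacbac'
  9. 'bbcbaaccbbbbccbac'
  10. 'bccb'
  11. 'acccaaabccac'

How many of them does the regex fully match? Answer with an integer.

0

1. 'bababcabbcb' → no match
2 → no match
3 → no match
4 → no match
5. 'abcbaccca' → no match
6. 'aabb' → no match
7 → no match
8 → no match
9 → no match
10. 'bccb' → no match
11. 'acccaaabccac' → no match
Total matched: 0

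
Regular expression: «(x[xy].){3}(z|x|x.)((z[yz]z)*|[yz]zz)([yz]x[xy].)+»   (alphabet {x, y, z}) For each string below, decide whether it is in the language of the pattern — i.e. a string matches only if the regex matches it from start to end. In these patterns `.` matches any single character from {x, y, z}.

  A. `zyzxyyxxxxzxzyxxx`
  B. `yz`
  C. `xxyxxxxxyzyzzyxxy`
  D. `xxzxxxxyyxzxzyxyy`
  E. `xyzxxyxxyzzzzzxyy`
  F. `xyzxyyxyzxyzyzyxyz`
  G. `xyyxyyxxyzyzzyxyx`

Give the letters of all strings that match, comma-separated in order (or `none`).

C, E, F, G

A → no match — must start with `x`
B → no match — must start with `x`
C → match
D → no match
E → match
F → match
G → match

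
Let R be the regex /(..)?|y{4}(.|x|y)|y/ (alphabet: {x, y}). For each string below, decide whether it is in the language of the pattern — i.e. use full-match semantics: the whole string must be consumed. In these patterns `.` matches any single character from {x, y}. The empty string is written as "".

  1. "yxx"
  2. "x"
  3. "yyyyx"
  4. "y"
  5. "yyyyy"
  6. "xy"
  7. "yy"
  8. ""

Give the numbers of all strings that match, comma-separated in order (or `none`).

1 → no match
2 → no match
3 → match
4 → match
5 → match
6 → match
7 → match
8 → match

3, 4, 5, 6, 7, 8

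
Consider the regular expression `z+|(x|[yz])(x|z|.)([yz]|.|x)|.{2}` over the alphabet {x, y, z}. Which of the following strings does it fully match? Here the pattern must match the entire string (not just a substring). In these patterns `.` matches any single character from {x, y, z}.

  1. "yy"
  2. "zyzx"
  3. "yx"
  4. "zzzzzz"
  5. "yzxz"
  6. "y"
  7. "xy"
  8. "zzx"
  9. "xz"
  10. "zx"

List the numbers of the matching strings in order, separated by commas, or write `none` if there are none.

1 → match
2 → no match
3 → match
4 → match
5 → no match
6 → no match
7 → match
8 → match
9 → match
10 → match

1, 3, 4, 7, 8, 9, 10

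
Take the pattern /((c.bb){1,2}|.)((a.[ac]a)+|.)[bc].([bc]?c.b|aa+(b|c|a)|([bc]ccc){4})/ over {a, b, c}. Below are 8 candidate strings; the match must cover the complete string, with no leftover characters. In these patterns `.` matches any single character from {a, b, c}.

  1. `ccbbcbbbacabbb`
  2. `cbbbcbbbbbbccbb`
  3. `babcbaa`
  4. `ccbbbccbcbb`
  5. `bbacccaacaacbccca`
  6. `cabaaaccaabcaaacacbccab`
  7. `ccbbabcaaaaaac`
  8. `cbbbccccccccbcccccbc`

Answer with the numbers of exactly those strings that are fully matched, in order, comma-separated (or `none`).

1 → no match
2 → match
3. `babcbaa` → no match
4. `ccbbbccbcbb` → match
5 → no match
6 → match
7 → match
8 → no match

2, 4, 6, 7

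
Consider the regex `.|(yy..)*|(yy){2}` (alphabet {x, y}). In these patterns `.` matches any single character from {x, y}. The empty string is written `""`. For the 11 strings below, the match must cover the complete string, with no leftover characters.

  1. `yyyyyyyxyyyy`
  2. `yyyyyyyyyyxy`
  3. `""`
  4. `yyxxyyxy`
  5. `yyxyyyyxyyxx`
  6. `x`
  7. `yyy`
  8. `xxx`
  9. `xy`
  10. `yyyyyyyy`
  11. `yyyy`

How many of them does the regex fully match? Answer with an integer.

1 → match
2 → match
3 → match
4 → match
5 → match
6 → match
7 → no match
8 → no match
9 → no match
10 → match
11 → match
Total matched: 8

8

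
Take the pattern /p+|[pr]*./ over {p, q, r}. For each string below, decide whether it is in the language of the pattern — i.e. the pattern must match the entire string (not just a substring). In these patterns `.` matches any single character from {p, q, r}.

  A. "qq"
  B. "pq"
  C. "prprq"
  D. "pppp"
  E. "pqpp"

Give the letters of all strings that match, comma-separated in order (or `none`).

A → no match
B → match
C → match
D → match
E → no match

B, C, D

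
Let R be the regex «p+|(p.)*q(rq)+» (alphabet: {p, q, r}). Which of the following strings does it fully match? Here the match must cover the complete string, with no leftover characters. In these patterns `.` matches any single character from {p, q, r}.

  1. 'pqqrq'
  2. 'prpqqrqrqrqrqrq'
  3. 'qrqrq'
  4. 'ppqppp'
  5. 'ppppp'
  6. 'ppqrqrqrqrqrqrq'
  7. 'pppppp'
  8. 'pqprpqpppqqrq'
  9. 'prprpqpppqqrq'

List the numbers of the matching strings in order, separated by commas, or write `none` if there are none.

1 → match
2 → match
3 → match
4 → no match
5 → match
6 → match
7 → match
8 → match
9 → match

1, 2, 3, 5, 6, 7, 8, 9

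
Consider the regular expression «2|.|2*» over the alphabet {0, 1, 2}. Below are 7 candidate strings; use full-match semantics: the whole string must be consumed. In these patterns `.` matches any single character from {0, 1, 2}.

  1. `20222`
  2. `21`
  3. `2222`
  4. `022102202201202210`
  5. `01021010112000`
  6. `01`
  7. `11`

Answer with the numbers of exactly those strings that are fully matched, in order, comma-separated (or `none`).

3

1 → no match
2 → no match
3 → match
4 → no match
5 → no match
6 → no match
7 → no match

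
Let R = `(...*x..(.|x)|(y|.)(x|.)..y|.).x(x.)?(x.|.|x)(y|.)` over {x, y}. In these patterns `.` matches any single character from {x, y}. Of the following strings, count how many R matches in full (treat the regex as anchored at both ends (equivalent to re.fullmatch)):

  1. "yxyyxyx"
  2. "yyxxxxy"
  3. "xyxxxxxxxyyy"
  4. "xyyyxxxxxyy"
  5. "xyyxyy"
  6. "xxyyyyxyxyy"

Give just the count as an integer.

2

1 → no match
2 → match
3 → match
4 → no match
5 → no match
6 → no match
Total matched: 2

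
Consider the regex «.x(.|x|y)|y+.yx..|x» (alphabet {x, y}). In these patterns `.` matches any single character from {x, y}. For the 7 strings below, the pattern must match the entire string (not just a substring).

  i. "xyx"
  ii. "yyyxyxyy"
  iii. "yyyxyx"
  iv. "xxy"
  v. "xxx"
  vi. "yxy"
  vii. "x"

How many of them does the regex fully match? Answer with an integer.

6

i. "xyx" → no match
ii. "yyyxyxyy" → match
iii. "yyyxyx" → match
iv. "xxy" → match
v. "xxx" → match
vi. "yxy" → match
vii. "x" → match
Total matched: 6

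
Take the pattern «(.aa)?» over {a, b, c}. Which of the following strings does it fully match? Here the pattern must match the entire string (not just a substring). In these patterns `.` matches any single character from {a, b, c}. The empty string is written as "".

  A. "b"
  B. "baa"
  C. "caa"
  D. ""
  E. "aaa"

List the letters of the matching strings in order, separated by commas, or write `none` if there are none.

B, C, D, E

A → no match
B → match
C → match
D → match
E → match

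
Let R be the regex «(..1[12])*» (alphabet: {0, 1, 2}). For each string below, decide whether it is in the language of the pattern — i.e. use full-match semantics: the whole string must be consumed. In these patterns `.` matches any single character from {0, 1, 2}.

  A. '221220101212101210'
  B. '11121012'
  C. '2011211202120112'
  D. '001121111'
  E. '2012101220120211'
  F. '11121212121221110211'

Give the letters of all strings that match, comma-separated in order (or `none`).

B, C, E, F

A → no match
B. '11121012' → match
C → match
D. '001121111' → no match
E → match
F → match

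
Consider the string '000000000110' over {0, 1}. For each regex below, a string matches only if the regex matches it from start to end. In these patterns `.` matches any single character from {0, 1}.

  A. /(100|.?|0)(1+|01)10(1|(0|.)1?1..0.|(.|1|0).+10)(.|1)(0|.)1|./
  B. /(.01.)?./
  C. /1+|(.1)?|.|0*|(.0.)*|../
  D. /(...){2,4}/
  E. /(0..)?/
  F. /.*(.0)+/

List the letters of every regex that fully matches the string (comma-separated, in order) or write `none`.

A → no match
B → no match
C → no match
D → match
E → no match
F → match

D, F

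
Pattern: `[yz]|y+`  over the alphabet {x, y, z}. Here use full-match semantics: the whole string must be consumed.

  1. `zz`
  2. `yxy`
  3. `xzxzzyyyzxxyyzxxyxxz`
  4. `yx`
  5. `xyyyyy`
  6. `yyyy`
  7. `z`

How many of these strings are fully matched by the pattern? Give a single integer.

2

1 → no match
2 → no match
3 → no match
4 → no match
5 → no match
6 → match
7 → match
Total matched: 2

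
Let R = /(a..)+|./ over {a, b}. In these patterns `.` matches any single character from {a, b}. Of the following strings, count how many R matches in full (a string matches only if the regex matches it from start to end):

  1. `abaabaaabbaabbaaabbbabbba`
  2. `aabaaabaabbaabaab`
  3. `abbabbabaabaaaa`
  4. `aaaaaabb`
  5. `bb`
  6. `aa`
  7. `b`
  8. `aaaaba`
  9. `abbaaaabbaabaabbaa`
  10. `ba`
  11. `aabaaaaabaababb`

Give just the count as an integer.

1 → no match
2 → no match
3 → match
4. `aaaaaabb` → no match
5. `bb` → no match
6. `aa` → no match
7. `b` → match
8. `aaaaba` → match
9 → no match
10. `ba` → no match
11 → match
Total matched: 4

4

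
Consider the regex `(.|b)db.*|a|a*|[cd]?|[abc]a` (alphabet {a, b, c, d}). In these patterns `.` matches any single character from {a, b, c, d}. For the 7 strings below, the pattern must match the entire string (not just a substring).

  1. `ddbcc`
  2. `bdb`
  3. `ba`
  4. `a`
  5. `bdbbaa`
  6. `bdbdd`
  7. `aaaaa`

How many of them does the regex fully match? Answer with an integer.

7

1 → match
2 → match
3 → match
4 → match
5 → match
6 → match
7 → match
Total matched: 7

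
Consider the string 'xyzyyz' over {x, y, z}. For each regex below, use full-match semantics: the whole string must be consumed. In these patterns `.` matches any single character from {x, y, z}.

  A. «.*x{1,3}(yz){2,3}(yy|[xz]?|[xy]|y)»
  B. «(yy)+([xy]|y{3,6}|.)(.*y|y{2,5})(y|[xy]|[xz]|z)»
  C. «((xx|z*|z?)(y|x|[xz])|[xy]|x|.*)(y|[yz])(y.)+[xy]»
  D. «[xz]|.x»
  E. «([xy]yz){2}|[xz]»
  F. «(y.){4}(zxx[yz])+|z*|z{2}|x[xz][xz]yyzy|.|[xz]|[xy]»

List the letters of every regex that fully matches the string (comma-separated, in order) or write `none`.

E

A → no match
B → no match — must start with 'yy'
C → no match
D → no match
E → match
F → no match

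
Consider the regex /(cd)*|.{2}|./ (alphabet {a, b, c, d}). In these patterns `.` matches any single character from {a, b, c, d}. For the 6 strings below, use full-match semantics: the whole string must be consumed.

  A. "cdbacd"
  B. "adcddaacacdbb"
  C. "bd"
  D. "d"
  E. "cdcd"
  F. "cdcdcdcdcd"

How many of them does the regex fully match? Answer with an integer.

A → no match
B → no match
C → match
D → match
E → match
F → match
Total matched: 4

4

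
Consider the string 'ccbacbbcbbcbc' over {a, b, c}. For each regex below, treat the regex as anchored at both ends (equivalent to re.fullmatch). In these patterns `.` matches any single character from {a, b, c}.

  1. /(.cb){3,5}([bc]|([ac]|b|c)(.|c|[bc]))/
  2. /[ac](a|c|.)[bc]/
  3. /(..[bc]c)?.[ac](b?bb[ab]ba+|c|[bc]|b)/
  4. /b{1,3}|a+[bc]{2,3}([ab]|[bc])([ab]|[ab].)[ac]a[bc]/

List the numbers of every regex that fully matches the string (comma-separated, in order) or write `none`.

1 → match
2 → no match
3 → no match
4 → no match

1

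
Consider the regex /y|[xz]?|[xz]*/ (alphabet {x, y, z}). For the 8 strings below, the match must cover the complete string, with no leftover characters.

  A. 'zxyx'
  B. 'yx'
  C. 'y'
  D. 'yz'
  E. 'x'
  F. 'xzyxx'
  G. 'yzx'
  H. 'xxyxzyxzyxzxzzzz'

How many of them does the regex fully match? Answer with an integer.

A → no match
B → no match
C → match
D → no match
E → match
F → no match
G → no match
H → no match
Total matched: 2

2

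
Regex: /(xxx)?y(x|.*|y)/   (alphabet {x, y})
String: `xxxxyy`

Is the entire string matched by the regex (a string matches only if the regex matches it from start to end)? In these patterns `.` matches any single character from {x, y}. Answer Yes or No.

No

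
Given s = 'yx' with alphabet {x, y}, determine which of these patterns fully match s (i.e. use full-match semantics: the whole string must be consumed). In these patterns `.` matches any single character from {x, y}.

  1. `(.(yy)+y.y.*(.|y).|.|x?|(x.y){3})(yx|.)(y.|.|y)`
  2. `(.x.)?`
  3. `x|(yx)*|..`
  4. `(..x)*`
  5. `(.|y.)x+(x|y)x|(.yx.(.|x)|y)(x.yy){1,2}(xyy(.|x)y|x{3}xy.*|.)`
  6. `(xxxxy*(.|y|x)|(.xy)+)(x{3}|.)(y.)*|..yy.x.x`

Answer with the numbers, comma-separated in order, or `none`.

1 → match
2 → no match
3 → match
4 → no match
5 → no match
6 → no match

1, 3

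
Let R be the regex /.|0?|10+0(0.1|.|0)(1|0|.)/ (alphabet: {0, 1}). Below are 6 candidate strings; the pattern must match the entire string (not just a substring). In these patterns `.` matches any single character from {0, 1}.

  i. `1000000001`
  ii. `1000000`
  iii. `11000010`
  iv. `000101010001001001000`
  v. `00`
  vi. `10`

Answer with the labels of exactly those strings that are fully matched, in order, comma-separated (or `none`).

i, ii

i → match
ii → match
iii → no match
iv → no match
v → no match
vi → no match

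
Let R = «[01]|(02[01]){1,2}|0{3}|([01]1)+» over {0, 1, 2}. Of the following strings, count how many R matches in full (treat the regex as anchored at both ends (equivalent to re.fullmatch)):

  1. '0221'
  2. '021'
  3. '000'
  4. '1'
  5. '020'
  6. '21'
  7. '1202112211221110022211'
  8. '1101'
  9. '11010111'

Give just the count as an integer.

6

1 → no match
2 → match
3 → match
4 → match
5 → match
6 → no match
7 → no match
8 → match
9 → match
Total matched: 6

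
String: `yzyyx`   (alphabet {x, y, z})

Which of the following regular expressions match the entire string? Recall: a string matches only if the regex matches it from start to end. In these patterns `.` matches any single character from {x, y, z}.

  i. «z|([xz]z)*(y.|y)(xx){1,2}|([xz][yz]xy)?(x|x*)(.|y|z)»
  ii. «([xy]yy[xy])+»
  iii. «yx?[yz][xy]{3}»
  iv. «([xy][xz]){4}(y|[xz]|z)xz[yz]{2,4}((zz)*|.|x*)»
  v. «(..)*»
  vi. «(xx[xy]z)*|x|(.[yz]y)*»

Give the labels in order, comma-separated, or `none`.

i → no match
ii → no match
iii → match
iv → no match
v → no match
vi → no match

iii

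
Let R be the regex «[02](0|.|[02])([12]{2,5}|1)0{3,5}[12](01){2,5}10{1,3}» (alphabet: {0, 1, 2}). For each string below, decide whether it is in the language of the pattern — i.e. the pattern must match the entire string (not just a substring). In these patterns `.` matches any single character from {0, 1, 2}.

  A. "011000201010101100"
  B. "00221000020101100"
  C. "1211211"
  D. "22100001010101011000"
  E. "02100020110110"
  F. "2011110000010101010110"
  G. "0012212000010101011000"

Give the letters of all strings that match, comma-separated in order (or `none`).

A → match
B → match
C → no match — must end with "0"
D → match
E → no match
F → match
G → match

A, B, D, F, G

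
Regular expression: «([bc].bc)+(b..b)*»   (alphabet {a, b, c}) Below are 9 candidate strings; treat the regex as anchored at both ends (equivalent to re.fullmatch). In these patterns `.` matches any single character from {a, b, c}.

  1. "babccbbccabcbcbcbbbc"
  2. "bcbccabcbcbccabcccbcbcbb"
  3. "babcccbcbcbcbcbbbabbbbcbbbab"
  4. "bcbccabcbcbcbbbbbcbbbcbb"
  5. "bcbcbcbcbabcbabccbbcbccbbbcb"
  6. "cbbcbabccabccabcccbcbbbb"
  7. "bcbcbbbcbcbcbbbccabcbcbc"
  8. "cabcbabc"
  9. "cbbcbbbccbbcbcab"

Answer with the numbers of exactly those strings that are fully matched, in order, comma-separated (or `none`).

1 → match
2 → match
3 → match
4 → match
5 → match
6 → match
7 → match
8. "cabcbabc" → match
9 → match

1, 2, 3, 4, 5, 6, 7, 8, 9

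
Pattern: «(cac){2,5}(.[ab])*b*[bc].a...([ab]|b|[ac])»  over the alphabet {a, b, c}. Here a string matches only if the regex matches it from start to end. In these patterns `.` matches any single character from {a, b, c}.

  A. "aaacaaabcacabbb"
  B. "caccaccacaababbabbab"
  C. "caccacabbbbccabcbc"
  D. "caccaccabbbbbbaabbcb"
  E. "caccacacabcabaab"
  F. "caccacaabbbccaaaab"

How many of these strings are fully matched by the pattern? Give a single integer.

A → no match — must start with "cac"
B → match
C → match
D → match
E → no match
F → match
Total matched: 4

4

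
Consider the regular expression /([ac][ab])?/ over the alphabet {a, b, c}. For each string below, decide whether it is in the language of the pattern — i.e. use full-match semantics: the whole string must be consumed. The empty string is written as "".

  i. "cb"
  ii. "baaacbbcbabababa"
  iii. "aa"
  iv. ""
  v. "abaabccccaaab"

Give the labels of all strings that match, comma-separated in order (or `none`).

i, iii, iv

i. "cb" → match
ii → no match
iii. "aa" → match
iv. "" → match
v → no match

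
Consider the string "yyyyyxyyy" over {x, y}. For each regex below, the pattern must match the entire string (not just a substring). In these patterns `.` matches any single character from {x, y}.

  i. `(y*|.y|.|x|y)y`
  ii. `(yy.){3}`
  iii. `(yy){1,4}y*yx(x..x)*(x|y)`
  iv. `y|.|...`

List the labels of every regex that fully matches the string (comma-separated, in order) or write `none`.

i → no match
ii → match
iii → no match
iv → no match

ii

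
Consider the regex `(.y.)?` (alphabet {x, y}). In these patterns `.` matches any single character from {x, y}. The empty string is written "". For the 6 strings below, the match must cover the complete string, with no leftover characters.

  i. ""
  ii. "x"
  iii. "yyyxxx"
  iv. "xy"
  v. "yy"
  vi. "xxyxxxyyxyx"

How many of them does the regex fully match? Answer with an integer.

1

i. "" → match
ii. "x" → no match
iii. "yyyxxx" → no match
iv. "xy" → no match
v. "yy" → no match
vi. "xxyxxxyyxyx" → no match
Total matched: 1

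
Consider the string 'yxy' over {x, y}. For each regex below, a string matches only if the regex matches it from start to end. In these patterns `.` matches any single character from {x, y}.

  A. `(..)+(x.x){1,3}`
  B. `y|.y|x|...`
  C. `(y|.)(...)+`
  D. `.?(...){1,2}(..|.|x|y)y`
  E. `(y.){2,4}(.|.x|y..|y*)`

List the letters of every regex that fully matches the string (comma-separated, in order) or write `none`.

A → no match — must end with 'x'
B → match
C → no match
D → no match
E → no match

B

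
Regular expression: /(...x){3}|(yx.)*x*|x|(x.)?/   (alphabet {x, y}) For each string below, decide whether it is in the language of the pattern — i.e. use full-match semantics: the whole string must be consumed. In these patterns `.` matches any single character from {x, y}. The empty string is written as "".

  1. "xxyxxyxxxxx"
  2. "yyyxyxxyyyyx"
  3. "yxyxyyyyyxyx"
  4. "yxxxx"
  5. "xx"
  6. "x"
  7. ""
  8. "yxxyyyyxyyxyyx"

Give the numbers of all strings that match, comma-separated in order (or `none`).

1 → no match
2 → no match
3 → no match
4 → match
5 → match
6 → match
7 → match
8 → no match

4, 5, 6, 7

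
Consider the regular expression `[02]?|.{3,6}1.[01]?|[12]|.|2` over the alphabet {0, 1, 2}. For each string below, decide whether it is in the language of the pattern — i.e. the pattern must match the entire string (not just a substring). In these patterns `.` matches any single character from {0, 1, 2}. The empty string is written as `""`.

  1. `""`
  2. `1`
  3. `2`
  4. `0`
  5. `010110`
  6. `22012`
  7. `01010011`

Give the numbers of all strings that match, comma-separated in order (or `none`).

1 → match
2 → match
3 → match
4 → match
5 → match
6 → match
7 → match

1, 2, 3, 4, 5, 6, 7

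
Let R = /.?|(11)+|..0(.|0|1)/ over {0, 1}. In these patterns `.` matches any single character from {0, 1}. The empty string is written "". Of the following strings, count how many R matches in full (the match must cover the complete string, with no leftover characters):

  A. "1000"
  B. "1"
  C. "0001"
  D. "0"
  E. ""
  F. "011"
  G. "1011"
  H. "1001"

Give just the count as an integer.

6

A → match
B → match
C → match
D → match
E → match
F → no match
G → no match
H → match
Total matched: 6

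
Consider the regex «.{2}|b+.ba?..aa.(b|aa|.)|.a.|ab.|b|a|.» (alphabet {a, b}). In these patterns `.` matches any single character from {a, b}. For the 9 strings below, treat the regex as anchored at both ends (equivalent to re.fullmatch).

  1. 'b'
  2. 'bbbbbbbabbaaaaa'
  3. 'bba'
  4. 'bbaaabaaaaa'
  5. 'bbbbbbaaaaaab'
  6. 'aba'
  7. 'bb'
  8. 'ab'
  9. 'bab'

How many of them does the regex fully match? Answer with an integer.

7

1 → match
2 → match
3 → no match
4 → no match
5 → match
6 → match
7 → match
8 → match
9 → match
Total matched: 7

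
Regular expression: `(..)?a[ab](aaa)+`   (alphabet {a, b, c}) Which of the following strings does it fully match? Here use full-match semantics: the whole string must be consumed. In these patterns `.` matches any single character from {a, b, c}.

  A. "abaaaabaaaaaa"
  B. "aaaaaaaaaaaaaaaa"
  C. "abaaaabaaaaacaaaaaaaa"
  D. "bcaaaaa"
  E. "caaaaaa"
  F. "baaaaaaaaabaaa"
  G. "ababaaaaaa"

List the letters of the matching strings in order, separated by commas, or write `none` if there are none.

A → no match
B → match
C → no match
D. "bcaaaaa" → match
E. "caaaaaa" → match
F → no match
G. "ababaaaaaa" → match

B, D, E, G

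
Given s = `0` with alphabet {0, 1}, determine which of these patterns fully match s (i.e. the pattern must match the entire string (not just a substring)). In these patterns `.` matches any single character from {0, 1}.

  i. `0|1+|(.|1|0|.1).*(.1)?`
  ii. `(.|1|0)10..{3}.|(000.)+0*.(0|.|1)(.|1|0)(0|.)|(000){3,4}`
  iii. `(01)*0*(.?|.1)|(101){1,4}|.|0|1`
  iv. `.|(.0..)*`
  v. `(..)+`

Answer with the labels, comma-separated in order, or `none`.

i → match
ii → no match
iii → match
iv → match
v → no match

i, iii, iv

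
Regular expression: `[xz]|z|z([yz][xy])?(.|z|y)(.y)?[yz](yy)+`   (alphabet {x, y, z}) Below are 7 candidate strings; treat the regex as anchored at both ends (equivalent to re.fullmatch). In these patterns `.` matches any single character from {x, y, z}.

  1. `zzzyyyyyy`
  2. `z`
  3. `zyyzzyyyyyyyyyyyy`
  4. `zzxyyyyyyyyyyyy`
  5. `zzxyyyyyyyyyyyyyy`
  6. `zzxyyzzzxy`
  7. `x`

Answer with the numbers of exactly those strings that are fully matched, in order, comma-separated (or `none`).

1, 2, 3, 4, 5, 7

1 → match
2 → match
3 → match
4 → match
5 → match
6 → no match
7 → match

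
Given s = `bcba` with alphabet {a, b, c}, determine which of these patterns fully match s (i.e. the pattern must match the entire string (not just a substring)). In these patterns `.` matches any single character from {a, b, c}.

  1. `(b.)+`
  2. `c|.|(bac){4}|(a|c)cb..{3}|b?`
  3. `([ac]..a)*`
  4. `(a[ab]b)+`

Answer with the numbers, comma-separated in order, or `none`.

1

1 → match
2 → no match
3 → no match
4 → no match — must start with `a`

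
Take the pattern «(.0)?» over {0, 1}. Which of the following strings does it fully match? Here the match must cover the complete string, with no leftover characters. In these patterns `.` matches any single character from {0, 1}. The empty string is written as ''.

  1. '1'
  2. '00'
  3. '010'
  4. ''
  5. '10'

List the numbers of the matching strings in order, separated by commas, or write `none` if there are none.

1 → no match
2 → match
3 → no match
4 → match
5 → match

2, 4, 5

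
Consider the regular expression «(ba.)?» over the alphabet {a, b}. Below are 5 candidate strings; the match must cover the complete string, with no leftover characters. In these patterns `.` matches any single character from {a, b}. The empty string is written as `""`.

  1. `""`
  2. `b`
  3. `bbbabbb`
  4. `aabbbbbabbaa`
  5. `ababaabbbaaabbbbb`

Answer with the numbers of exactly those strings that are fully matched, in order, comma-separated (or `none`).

1 → match
2 → no match
3 → no match
4 → no match
5 → no match

1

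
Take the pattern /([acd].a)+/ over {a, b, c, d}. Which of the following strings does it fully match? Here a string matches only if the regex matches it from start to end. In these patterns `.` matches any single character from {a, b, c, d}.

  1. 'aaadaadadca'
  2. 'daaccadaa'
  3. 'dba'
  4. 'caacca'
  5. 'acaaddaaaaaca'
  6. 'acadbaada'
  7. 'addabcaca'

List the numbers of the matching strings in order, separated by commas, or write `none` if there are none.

1 → no match
2 → match
3 → match
4 → match
5 → no match
6 → match
7 → no match

2, 3, 4, 6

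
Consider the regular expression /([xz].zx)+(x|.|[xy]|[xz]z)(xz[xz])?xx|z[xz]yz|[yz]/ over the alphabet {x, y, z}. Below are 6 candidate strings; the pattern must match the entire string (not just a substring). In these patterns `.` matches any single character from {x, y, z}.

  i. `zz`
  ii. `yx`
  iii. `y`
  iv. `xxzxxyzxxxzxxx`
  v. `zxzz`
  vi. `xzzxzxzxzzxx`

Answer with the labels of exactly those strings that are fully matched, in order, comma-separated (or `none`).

i → no match
ii → no match
iii → match
iv → match
v → no match
vi → match

iii, iv, vi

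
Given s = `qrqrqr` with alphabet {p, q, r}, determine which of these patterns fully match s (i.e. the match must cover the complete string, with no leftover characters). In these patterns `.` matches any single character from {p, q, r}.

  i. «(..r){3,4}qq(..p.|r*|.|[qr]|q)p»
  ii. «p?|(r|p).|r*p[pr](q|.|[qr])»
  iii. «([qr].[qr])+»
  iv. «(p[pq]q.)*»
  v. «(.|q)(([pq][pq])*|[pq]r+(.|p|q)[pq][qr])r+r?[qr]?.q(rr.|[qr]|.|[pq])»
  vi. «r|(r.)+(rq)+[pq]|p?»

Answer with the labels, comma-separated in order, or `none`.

i → no match — must end with `p`
ii → no match
iii → match
iv → no match
v → match
vi → no match

iii, v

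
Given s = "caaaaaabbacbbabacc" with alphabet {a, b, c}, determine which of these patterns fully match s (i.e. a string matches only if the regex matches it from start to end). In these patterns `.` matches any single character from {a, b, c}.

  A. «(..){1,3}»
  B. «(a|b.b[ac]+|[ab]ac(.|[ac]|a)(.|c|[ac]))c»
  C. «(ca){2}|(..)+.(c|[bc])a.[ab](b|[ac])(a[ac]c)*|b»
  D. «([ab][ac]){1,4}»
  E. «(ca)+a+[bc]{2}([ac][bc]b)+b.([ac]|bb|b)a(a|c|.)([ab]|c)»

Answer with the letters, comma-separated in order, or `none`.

E

A → no match
B → no match
C → no match
D → no match
E → match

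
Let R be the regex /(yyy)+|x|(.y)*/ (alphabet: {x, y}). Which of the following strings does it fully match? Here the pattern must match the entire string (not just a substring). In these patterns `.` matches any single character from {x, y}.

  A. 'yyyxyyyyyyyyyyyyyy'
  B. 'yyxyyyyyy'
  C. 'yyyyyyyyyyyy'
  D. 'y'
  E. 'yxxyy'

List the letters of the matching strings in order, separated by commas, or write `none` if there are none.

C

A → no match
B → no match
C → match
D → no match
E → no match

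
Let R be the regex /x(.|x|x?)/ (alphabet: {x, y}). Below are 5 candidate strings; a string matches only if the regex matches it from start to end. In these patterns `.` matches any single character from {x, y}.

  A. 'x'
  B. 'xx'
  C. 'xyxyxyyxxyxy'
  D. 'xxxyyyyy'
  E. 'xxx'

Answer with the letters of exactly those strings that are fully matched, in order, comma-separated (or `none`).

A → match
B → match
C → no match
D → no match
E → no match

A, B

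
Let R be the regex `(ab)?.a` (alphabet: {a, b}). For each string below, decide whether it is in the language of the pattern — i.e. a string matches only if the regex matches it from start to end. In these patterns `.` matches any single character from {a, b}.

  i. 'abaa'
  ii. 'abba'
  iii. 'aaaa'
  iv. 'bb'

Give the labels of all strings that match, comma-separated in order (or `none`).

i, ii

i → match
ii → match
iii → no match
iv → no match — must end with 'a'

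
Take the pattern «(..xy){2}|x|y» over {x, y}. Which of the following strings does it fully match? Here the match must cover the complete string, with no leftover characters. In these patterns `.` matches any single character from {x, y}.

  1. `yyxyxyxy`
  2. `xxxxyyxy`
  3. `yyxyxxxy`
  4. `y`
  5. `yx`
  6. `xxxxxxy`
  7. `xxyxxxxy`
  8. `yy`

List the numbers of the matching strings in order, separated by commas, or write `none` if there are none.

1 → match
2 → no match
3 → match
4 → match
5 → no match
6 → no match
7 → no match
8 → no match

1, 3, 4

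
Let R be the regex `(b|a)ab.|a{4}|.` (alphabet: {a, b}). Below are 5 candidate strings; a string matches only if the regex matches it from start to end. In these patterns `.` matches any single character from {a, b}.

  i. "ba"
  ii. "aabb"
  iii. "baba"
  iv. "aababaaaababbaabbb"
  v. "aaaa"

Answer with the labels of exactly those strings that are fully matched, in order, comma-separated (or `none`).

i → no match
ii → match
iii → match
iv → no match
v → match

ii, iii, v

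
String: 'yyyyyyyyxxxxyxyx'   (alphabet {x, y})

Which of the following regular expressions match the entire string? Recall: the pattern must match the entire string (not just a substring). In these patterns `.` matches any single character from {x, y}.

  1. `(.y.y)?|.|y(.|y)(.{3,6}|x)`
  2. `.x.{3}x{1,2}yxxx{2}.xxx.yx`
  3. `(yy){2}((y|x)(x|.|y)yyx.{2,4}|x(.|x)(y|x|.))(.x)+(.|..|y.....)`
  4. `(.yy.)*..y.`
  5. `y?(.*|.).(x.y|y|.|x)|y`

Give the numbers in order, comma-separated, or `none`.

3, 5

1 → no match
2 → no match
3 → match
4 → no match
5 → match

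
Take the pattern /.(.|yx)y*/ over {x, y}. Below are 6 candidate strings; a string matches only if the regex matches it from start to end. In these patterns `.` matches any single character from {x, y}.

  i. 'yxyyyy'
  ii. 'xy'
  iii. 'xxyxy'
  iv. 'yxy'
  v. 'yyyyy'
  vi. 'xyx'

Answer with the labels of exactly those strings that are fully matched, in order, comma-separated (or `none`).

i, ii, iv, v, vi

i → match
ii → match
iii → no match
iv → match
v → match
vi → match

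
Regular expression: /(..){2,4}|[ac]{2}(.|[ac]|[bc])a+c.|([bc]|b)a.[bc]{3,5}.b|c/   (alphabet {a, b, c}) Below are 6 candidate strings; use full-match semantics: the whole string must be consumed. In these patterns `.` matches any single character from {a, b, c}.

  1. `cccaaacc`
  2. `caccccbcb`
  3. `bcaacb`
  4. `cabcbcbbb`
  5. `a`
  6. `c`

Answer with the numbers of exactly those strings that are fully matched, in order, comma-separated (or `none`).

1 → match
2 → match
3 → match
4 → match
5 → no match
6 → match

1, 2, 3, 4, 6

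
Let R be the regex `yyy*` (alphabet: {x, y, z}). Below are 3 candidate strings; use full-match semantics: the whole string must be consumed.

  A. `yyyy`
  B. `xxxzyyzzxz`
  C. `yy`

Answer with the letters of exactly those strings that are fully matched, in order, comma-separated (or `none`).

A → match
B → no match — must start with `yy`
C → match

A, C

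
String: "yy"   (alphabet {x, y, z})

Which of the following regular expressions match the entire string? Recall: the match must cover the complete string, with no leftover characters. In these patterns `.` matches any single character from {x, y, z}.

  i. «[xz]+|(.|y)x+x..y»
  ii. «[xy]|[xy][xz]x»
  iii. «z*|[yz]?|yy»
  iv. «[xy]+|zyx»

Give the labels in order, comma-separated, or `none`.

iii, iv

i → no match
ii → no match
iii → match
iv → match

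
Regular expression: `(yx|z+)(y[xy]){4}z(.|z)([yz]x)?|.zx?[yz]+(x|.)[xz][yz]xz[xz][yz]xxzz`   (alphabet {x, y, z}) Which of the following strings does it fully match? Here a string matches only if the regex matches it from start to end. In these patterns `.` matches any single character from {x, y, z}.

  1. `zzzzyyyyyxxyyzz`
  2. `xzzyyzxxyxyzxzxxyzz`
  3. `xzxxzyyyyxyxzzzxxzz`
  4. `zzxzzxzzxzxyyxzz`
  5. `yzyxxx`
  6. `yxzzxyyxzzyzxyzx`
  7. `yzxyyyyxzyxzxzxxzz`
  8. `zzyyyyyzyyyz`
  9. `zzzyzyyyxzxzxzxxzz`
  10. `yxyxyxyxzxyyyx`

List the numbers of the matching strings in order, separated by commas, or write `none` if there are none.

1 → no match
2 → no match
3 → no match
4 → no match
5 → no match
6 → no match
7 → match
8 → no match
9 → match
10 → no match

7, 9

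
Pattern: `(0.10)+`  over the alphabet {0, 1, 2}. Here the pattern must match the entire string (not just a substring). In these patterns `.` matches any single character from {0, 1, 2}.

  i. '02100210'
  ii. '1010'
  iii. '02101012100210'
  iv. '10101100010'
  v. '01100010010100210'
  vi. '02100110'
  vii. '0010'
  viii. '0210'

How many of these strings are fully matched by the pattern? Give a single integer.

4

i → match
ii → no match — must start with '0'
iii → no match
iv → no match — must start with '0'
v → no match
vi → match
vii → match
viii → match
Total matched: 4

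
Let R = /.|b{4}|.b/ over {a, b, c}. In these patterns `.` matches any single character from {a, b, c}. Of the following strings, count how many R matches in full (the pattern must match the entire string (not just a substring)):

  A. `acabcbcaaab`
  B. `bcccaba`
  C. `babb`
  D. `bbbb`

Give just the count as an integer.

A → no match
B → no match
C → no match
D → match
Total matched: 1

1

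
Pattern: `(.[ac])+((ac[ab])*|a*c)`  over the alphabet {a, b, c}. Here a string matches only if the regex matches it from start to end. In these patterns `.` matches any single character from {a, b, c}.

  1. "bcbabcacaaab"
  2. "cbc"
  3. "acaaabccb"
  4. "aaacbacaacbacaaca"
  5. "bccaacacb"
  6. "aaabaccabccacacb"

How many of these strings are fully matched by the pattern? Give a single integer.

1 → no match
2 → no match
3 → no match
4 → match
5 → match
6 → no match
Total matched: 2

2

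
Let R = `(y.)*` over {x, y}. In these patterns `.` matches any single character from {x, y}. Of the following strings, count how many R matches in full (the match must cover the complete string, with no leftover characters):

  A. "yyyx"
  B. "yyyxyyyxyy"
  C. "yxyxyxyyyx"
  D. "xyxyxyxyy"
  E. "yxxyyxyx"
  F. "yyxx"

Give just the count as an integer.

3

A → match
B → match
C → match
D → no match
E → no match
F → no match
Total matched: 3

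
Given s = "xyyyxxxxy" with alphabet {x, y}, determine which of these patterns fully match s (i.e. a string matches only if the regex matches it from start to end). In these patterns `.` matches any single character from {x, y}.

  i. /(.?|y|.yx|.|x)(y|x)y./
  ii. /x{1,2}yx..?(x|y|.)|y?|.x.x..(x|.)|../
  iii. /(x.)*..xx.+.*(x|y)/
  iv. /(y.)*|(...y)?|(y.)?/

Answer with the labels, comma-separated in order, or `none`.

i → no match
ii → no match
iii → match
iv → no match

iii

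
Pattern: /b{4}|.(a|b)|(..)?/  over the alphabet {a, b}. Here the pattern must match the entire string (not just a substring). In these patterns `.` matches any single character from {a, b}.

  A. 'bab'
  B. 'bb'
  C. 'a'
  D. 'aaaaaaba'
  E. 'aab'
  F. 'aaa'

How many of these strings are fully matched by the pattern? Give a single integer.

A → no match
B → match
C → no match
D → no match
E → no match
F → no match
Total matched: 1

1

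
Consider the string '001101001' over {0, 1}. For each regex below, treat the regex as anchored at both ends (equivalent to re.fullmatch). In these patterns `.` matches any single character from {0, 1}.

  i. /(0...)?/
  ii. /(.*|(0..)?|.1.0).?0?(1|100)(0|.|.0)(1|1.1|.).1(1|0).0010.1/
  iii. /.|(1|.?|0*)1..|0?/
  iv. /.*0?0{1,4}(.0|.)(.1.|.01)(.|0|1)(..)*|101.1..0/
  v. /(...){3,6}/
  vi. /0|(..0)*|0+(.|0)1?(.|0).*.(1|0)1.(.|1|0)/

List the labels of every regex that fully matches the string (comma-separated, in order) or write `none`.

i → no match
ii → no match
iii → no match
iv → match
v → match
vi → no match

iv, v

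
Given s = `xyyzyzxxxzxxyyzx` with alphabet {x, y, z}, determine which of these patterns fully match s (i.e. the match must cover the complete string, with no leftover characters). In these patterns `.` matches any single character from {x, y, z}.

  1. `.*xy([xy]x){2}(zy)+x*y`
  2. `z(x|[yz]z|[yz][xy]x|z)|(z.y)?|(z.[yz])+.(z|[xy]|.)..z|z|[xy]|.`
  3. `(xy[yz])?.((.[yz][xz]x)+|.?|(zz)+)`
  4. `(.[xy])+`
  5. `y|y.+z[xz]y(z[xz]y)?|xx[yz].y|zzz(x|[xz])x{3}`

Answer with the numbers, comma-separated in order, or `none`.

1 → no match — must end with `y`
2 → no match
3 → match
4 → no match
5 → no match

3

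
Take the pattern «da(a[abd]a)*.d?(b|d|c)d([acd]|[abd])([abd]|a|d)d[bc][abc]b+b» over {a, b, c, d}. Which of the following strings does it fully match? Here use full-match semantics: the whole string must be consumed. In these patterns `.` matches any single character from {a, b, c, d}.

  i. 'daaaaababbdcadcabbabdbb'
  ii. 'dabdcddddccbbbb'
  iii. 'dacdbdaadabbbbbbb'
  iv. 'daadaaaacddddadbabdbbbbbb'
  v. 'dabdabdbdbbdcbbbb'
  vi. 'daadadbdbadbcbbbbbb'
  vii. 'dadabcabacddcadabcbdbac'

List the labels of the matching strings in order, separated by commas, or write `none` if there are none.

i → no match
ii → match
iii → no match
iv → no match
v → no match
vi → match
vii → no match — must end with 'bb'

ii, vi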